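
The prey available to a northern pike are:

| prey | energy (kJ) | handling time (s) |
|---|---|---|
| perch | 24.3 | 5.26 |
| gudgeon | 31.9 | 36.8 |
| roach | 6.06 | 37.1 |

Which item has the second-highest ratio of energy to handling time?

gudgeon

In descending order of E/h:
perch: 24.3/5.26 = 4.62 kJ/s
gudgeon: 31.9/36.8 = 0.867 kJ/s
roach: 6.06/37.1 = 0.163 kJ/s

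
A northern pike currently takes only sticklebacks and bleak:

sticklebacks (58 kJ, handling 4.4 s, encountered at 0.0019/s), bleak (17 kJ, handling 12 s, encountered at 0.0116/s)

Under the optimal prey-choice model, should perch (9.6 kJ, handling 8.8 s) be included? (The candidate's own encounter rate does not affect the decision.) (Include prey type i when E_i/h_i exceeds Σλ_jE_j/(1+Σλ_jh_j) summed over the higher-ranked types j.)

Yes

On sticklebacks and bleak alone, R = ΣλE/(1+Σλh) = 0.3074/1.148 = 0.2679 kJ/s.
perch: E/h = 9.6/8.8 = 1.091 kJ/s.
1.091 > 0.2679, so adding perch raises the average — include it.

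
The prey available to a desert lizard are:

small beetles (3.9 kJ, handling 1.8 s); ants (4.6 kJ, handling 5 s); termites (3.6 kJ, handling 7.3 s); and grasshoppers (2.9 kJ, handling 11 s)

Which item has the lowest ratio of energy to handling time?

In descending order of E/h:
small beetles: 3.9/1.8 = 2.17 kJ/s
ants: 4.6/5 = 0.92 kJ/s
termites: 3.6/7.3 = 0.493 kJ/s
grasshoppers: 2.9/11 = 0.264 kJ/s

grasshoppers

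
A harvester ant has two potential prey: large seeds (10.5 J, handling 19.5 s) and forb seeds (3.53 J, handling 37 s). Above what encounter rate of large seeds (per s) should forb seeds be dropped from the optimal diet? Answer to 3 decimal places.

0.011 per s

At the threshold, the rate on large seeds alone equals the profitability of forb seeds: λ·10.5/(1 + λ·19.5) = 3.53/37 = 0.09541.
Rearranging, λ(10.5 − 0.09541×19.5) = 0.09541, so λ = 0.09541/8.64 = 0.01104 per s.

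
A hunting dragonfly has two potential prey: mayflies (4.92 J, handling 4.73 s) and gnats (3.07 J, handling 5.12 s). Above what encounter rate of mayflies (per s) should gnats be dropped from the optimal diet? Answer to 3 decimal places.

0.288 per s

At the threshold, the rate on mayflies alone equals the profitability of gnats: λ·4.92/(1 + λ·4.73) = 3.07/5.12 = 0.5996.
Rearranging, λ(4.92 − 0.5996×4.73) = 0.5996, so λ = 0.5996/2.084 = 0.2877 per s.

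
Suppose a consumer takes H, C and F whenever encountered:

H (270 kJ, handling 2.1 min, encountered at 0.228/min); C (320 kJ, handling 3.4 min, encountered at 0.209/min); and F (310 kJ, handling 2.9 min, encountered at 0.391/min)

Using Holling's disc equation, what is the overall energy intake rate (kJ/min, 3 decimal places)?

R = (0.228×270 + 0.209×320 + 0.391×310) / (1 + 0.228×2.1 + 0.209×3.4 + 0.391×2.9) = 249.7/3.323 = 75.12 kJ/min.

75.121 kJ/min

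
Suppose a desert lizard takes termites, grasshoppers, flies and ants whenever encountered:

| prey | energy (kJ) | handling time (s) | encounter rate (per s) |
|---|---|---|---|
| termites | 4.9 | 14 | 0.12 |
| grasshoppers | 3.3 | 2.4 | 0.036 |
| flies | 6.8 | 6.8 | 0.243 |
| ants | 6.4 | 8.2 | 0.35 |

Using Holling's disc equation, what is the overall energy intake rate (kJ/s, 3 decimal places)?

R = (0.12×4.9 + 0.036×3.3 + 0.243×6.8 + 0.35×6.4) / (1 + 0.12×14 + 0.036×2.4 + 0.243×6.8 + 0.35×8.2) = 4.599/7.289 = 0.631 kJ/s.

0.631 kJ/s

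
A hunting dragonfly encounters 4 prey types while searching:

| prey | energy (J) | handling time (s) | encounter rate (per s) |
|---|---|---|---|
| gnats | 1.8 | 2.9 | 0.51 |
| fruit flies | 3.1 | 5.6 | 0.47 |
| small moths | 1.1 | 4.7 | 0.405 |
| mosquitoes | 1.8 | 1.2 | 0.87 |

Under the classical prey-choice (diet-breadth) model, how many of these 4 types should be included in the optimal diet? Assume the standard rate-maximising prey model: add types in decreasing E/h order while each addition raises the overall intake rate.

1

Rank by E/h (J/s): mosquitoes 1.5, gnats 0.621, fruit flies 0.554, small moths 0.234. Include each in turn until the next type's E/h falls below the running intake rate.
Rate on top 1: 0.7661. gnats: 0.621 < 0.7661 → exclude; stop.
Optimal diet: mosquitoes — 1 of 4 types.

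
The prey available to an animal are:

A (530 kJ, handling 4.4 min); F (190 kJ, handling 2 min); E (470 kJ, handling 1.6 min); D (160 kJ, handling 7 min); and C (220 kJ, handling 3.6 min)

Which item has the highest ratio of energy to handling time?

E

In descending order of E/h:
E: 470/1.6 = 294 kJ/min
A: 530/4.4 = 120 kJ/min
F: 190/2 = 95 kJ/min
C: 220/3.6 = 61.1 kJ/min
D: 160/7 = 22.9 kJ/min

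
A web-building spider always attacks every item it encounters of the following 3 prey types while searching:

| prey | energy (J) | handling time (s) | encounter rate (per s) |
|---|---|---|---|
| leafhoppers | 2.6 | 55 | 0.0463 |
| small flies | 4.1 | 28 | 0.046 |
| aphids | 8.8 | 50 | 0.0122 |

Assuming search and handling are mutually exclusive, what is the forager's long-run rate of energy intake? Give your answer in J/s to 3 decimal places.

Energy encountered per unit search time: 0.0463×2.6 + 0.046×4.1 + 0.0122×8.8 = 0.4163 J/s.
Handling time per unit search time: 0.0463×55 + 0.046×28 + 0.0122×50 = 4.444.
Rate = 0.4163/(1 + 4.444) = 0.07647 J/s.

0.076 J/s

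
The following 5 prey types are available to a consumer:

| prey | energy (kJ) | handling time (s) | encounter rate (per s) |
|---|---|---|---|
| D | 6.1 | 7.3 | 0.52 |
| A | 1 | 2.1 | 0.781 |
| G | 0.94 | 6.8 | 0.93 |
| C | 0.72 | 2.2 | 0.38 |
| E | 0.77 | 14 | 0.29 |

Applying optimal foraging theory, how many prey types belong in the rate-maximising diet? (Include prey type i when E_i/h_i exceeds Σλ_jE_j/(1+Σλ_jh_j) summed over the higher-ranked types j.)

1

Rank by E/h (kJ/s): D 0.836, A 0.476, C 0.327, G 0.138, E 0.055. Include each in turn until the next type's E/h falls below the running intake rate.
Rate on top 1: 0.6614. A: 0.476 < 0.6614 → exclude; stop.
Optimal diet: D — 1 of 5 types.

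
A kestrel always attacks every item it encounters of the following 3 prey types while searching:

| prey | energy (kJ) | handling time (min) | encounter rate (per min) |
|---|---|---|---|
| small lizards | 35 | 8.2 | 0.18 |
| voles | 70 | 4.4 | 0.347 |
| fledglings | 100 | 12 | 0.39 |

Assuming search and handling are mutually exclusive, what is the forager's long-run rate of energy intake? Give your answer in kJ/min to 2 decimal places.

Energy encountered per unit search time: 0.18×35 + 0.347×70 + 0.39×100 = 69.59 kJ/min.
Handling time per unit search time: 0.18×8.2 + 0.347×4.4 + 0.39×12 = 7.683.
Rate = 69.59/(1 + 7.683) = 8.015 kJ/min.

8.01 kJ/min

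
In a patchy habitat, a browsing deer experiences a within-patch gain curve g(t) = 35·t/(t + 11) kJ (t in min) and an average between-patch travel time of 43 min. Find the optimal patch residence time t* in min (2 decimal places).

21.75 min

Optimal t* satisfies g'(t*) = g(t*)/(T + t*).
g'(t) = 35·11/(t + 11)². Setting 35·11/(t+11)² = 35t/[(t+11)(43+t)] gives 11(43+t) = t(t+11), so t² = 11×43 = 473.
t* = √473 = 21.75 min.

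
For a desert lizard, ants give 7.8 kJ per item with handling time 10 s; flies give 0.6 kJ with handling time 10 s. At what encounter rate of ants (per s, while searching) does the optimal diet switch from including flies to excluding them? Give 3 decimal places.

The zero-one rule: include flies iff E₂/h₂ > λE₁/(1+λh₁). Equality gives the switch point.
λE₁h₂ = E₂ + λE₂h₁ ⇒ λ = E₂/(E₁h₂ − E₂h₁) = 0.6/(78 − 6) = 0.008333 per s.

0.008 per s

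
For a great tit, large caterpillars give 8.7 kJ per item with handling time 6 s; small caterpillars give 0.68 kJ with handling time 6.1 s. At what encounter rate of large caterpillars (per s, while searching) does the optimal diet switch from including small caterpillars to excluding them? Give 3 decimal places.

The zero-one rule: include small caterpillars iff E₂/h₂ > λE₁/(1+λh₁). Equality gives the switch point.
λE₁h₂ = E₂ + λE₂h₁ ⇒ λ = E₂/(E₁h₂ − E₂h₁) = 0.68/(53.07 − 4.08) = 0.01388 per s.

0.014 per s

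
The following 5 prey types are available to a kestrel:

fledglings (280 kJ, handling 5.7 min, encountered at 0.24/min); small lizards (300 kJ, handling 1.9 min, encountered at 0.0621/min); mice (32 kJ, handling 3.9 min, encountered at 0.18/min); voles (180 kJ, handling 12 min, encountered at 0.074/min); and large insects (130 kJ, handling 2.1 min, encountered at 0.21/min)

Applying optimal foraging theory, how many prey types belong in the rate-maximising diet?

Profitabilities (E/h, kJ/min): small lizards 158, large insects 61.9, fledglings 49.1, voles 15, mice 8.21. Add prey in this order while the next type's profitability exceeds the intake rate on those already taken.
Rate on top 1: 16.66. large insects: 61.9 > 16.66 → include.
Rate on top 2: 29.46. fledglings: 49.1 > 29.46 → include.
Rate on top 3: 38.65. voles: 15 < 38.65 → exclude; stop.
Optimal diet: small lizards, large insects, fledglings — 3 of 5 types.

3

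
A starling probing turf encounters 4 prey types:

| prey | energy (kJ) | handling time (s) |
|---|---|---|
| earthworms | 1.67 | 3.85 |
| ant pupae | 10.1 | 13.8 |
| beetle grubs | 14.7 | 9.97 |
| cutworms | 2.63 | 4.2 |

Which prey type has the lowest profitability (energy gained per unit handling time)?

In descending order of E/h:
beetle grubs: 14.7/9.97 = 1.47 kJ/s
ant pupae: 10.1/13.8 = 0.732 kJ/s
cutworms: 2.63/4.2 = 0.626 kJ/s
earthworms: 1.67/3.85 = 0.434 kJ/s

earthworms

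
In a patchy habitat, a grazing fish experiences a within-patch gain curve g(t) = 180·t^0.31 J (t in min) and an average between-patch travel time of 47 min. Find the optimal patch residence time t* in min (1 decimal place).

Optimal t* satisfies g'(t*) = g(t*)/(T + t*).
g'(t) = 0.31·180·t^-0.69. Setting 0.31·180·t^-0.69 = 180·t^0.31/(47+t) gives 0.31(47+t) = t, so 0.69·t = 0.31×47.
t* = 0.31×47/0.69 = 21.12 min.

21.1 min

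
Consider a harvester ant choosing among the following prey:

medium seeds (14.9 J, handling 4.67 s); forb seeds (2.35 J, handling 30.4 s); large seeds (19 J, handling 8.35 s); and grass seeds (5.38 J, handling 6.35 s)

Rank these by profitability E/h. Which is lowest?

forb seeds

In descending order of E/h:
medium seeds: 14.9/4.67 = 3.19 J/s
large seeds: 19/8.35 = 2.28 J/s
grass seeds: 5.38/6.35 = 0.847 J/s
forb seeds: 2.35/30.4 = 0.0773 J/s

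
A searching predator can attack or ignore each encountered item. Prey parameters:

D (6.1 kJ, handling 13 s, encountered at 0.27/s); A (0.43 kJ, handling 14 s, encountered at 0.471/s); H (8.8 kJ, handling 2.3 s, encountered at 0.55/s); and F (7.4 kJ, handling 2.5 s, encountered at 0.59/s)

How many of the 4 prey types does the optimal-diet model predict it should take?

2

Profitabilities (E/h, kJ/s): H 3.83, F 2.96, D 0.469, A 0.0307. Add prey in this order while the next type's profitability exceeds the intake rate on those already taken.
Rate on top 1: 2.137. F: 2.96 > 2.137 → include.
Rate on top 2: 2.461. D: 0.469 < 2.461 → exclude; stop.
Optimal diet: H, F — 2 of 4 types.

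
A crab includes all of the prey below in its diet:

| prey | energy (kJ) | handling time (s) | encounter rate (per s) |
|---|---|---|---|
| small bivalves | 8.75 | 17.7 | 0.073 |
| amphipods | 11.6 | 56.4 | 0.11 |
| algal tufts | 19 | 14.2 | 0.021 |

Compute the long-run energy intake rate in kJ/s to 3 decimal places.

0.263 kJ/s

R = Σλ_iE_i / (1 + Σλ_ih_i)
Numerator: 0.073×8.75 + 0.11×11.6 + 0.021×19 = 2.314
Denominator: 1 + 0.073×17.7 + 0.11×56.4 + 0.021×14.2 = 8.794
R = 2.314/8.794 = 0.2631 kJ/s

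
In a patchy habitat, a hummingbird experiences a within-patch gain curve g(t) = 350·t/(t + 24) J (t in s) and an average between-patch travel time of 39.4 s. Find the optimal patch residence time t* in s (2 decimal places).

30.75 s

Maximise g(t)/(T+t): set derivative to zero → g'(t)(T+t) = g(t).
g'(t) = 350·24/(t + 24)². Setting 350·24/(t+24)² = 350t/[(t+24)(39.4+t)] gives 24(39.4+t) = t(t+24), so t² = 24×39.4 = 945.6.
t* = √945.6 = 30.75 s.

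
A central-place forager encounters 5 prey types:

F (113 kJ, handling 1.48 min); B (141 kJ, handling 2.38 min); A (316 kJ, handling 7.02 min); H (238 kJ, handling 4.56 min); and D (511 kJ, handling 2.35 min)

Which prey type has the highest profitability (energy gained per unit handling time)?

Profitability E/h (kJ/min): F = 113/1.48 = 76.4, B = 141/2.38 = 59.2, A = 316/7.02 = 45, H = 238/4.56 = 52.2, D = 511/2.35 = 217.
Ranked: D > F > B > H > A.

D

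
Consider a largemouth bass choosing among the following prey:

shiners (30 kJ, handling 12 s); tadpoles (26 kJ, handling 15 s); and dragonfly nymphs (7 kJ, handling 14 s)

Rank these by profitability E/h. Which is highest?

Profitability E/h (kJ/s): shiners = 30/12 = 2.5, tadpoles = 26/15 = 1.73, dragonfly nymphs = 7/14 = 0.5.
Ranked: shiners > tadpoles > dragonfly nymphs.

shiners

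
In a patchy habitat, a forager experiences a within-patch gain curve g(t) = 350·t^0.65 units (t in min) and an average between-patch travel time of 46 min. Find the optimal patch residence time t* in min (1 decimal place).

85.4 min

Maximise g(t)/(T+t): set derivative to zero → g'(t)(T+t) = g(t).
g'(t) = 0.65·350·t^-0.35. Setting 0.65·350·t^-0.35 = 350·t^0.65/(46+t) gives 0.65(46+t) = t, so 0.35·t = 0.65×46.
t* = 0.65×46/0.35 = 85.43 min.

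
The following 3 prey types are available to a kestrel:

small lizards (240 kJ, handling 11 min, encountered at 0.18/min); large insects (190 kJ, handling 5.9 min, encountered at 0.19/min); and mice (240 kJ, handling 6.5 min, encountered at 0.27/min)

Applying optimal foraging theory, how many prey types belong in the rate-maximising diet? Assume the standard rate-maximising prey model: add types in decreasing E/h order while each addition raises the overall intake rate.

2

E/h in descending order: mice 36.9, large insects 32.2, small lizards 21.8 kJ/min. The optimal diet is the largest prefix of this list for which every included type satisfies E_i/h_i > R on the types above it.
Rate on top 1: 23.52. large insects: 32.2 > 23.52 → include.
Rate on top 2: 26.03. small lizards: 21.8 < 26.03 → exclude; stop.
Optimal diet: mice, large insects — 2 of 3 types.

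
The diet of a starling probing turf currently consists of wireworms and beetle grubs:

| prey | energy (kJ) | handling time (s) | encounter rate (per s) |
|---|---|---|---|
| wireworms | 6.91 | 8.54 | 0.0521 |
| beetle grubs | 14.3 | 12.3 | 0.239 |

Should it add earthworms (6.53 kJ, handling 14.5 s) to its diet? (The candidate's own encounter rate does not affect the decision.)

On wireworms and beetle grubs alone, R = ΣλE/(1+Σλh) = 3.778/4.385 = 0.8616 kJ/s.
earthworms: E/h = 6.53/14.5 = 0.4503 kJ/s.
Since 0.4503 < R, time spent handling earthworms is better spent searching.

No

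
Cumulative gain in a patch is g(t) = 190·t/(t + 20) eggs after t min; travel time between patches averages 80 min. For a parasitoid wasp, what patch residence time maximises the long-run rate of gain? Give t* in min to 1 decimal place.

Maximise g(t)/(T+t): set derivative to zero → g'(t)(T+t) = g(t).
g'(t) = 190·20/(t + 20)². Setting 190·20/(t+20)² = 190t/[(t+20)(80+t)] gives 20(80+t) = t(t+20), so t² = 20×80 = 1600.
t* = √1600 = 40 min.

40.0 min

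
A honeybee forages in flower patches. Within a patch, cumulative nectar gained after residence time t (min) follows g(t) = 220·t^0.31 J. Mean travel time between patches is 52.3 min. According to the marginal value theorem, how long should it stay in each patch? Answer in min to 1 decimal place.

23.5 min

By the marginal value theorem, leave when the instantaneous gain rate g'(t) equals the habitat-wide average g(t)/(T + t).
g'(t) = 0.31·220·t^-0.69. Setting 0.31·220·t^-0.69 = 220·t^0.31/(52.3+t) gives 0.31(52.3+t) = t, so 0.69·t = 0.31×52.3.
t* = 0.31×52.3/0.69 = 23.5 min.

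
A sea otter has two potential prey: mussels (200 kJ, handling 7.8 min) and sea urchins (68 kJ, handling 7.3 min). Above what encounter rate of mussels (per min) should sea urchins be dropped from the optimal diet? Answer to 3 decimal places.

At the threshold, the rate on mussels alone equals the profitability of sea urchins: λ·200/(1 + λ·7.8) = 68/7.3 = 9.315.
Rearranging, λ(200 − 9.315×7.8) = 9.315, so λ = 9.315/127.3 = 0.07315 per min.

0.073 per min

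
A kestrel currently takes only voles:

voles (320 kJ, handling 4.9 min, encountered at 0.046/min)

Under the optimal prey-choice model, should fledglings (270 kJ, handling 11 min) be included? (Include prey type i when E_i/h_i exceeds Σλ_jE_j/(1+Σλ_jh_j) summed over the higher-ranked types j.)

Yes

On voles alone, R = ΣλE/(1+Σλh) = 14.72/1.225 = 12.01 kJ/min.
fledglings: E/h = 270/11 = 24.55 kJ/min.
24.55 > 12.01, so adding fledglings raises the average — include it.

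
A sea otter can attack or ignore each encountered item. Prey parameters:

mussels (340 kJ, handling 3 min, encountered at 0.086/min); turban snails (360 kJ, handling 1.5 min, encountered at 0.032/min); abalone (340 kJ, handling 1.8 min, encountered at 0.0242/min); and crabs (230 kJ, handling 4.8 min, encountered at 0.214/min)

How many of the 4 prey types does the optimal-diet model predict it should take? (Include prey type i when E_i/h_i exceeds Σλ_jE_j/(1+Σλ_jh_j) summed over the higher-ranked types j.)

4

E/h in descending order: turban snails 240, abalone 189, mussels 113, crabs 47.9 kJ/min. The optimal diet is the largest prefix of this list for which every included type satisfies E_i/h_i > R on the types above it.
Rate on top 1: 10.99. abalone: 189 > 10.99 → include.
Rate on top 2: 18.09. mussels: 113 > 18.09 → include.
Rate on top 3: 36.3. crabs: 47.9 > 36.3 → include.
Optimal diet: turban snails, abalone, mussels, crabs — 4 of 4 types.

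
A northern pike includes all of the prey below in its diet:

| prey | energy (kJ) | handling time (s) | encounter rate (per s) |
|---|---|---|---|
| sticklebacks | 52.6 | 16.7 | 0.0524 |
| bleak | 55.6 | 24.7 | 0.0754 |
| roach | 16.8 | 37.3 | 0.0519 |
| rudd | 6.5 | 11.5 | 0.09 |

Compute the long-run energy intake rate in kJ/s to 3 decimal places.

1.253 kJ/s

R = Σλ_iE_i / (1 + Σλ_ih_i)
Numerator: 0.0524×52.6 + 0.0754×55.6 + 0.0519×16.8 + 0.09×6.5 = 8.405
Denominator: 1 + 0.0524×16.7 + 0.0754×24.7 + 0.0519×37.3 + 0.09×11.5 = 6.708
R = 8.405/6.708 = 1.253 kJ/s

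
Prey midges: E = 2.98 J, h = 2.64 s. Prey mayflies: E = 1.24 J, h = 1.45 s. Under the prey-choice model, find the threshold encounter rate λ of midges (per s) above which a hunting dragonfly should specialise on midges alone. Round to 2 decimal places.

1.18 per s

At the threshold, the rate on midges alone equals the profitability of mayflies: λ·2.98/(1 + λ·2.64) = 1.24/1.45 = 0.8552.
Rearranging, λ(2.98 − 0.8552×2.64) = 0.8552, so λ = 0.8552/0.7223 = 1.184 per s.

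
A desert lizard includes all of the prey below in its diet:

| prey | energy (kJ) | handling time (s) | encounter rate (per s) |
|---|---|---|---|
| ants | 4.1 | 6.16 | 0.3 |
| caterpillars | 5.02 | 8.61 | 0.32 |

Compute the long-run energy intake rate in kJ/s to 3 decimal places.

0.506 kJ/s

Energy encountered per unit search time: 0.3×4.1 + 0.32×5.02 = 2.836 kJ/s.
Handling time per unit search time: 0.3×6.16 + 0.32×8.61 = 4.603.
Rate = 2.836/(1 + 4.603) = 0.5062 kJ/s.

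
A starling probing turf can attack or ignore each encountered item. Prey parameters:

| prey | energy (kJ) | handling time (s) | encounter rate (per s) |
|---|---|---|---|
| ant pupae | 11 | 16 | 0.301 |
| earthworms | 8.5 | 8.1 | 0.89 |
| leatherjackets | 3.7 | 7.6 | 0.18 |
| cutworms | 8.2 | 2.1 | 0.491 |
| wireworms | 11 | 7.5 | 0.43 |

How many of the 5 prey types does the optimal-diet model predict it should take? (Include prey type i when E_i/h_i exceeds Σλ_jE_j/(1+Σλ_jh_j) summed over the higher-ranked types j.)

Rank by E/h (kJ/s): cutworms 3.9, wireworms 1.47, earthworms 1.05, ant pupae 0.688, leatherjackets 0.487. Include each in turn until the next type's E/h falls below the running intake rate.
Rate on top 1: 1.982. wireworms: 1.47 < 1.982 → exclude; stop.
Optimal diet: cutworms — 1 of 5 types.

1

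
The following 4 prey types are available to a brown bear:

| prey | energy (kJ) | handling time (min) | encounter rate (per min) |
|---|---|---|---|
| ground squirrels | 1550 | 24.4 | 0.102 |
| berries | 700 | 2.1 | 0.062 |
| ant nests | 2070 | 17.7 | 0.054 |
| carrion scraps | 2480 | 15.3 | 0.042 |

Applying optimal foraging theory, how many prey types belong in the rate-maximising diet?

Rank by E/h (kJ/min): berries 333, carrion scraps 162, ant nests 117, ground squirrels 63.5. Include each in turn until the next type's E/h falls below the running intake rate.
Rate on top 1: 38.4. carrion scraps: 162 > 38.4 → include.
Rate on top 2: 83.24. ant nests: 117 > 83.24 → include.
Rate on top 3: 95.05. ground squirrels: 63.5 < 95.05 → exclude; stop.
Optimal diet: berries, carrion scraps, ant nests — 3 of 4 types.

3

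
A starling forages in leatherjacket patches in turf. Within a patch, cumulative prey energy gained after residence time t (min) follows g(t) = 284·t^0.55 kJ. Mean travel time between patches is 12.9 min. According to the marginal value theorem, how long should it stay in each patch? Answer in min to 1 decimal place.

Optimal t* satisfies g'(t*) = g(t*)/(T + t*).
g'(t) = 0.55·284·t^-0.45. Setting 0.55·284·t^-0.45 = 284·t^0.55/(12.9+t) gives 0.55(12.9+t) = t, so 0.45·t = 0.55×12.9.
t* = 0.55×12.9/0.45 = 15.77 min.

15.8 min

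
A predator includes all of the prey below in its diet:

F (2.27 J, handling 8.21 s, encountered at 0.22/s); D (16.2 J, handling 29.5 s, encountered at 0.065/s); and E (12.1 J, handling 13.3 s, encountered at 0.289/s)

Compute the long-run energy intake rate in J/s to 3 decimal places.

Energy encountered per unit search time: 0.22×2.27 + 0.065×16.2 + 0.289×12.1 = 5.049 J/s.
Handling time per unit search time: 0.22×8.21 + 0.065×29.5 + 0.289×13.3 = 7.567.
Rate = 5.049/(1 + 7.567) = 0.5894 J/s.

0.589 J/s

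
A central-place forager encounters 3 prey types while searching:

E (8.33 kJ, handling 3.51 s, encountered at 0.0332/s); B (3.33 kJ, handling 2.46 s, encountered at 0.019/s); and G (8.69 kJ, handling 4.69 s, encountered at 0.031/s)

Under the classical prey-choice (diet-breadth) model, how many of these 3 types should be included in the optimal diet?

3

E/h in descending order: E 2.37, G 1.85, B 1.35 kJ/s. The optimal diet is the largest prefix of this list for which every included type satisfies E_i/h_i > R on the types above it.
Rate on top 1: 0.2477. G: 1.85 > 0.2477 → include.
Rate on top 2: 0.4326. B: 1.35 > 0.4326 → include.
Optimal diet: E, G, B — 3 of 3 types.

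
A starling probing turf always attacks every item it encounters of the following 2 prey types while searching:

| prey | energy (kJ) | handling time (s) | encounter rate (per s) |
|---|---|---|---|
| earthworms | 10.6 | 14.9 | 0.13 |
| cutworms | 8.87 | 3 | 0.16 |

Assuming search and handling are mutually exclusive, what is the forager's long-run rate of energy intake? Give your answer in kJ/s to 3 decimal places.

R = (0.13×10.6 + 0.16×8.87) / (1 + 0.13×14.9 + 0.16×3) = 2.797/3.417 = 0.8186 kJ/s.

0.819 kJ/s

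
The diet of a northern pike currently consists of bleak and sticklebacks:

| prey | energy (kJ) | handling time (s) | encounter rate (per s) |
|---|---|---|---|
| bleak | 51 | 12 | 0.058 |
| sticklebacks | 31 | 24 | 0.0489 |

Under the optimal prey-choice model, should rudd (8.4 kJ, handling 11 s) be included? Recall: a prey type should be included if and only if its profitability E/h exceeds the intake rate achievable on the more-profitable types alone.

No

Intake rate on the current diet: R = (0.058×51 + 0.0489×31) / (1 + 0.058×12 + 0.0489×24) = 4.474/2.87 = 1.559 kJ/s.
Profitability of rudd: 8.4/11 = 0.7636 kJ/s.
0.7636 < 1.559, so adding rudd would lower the average — exclude it.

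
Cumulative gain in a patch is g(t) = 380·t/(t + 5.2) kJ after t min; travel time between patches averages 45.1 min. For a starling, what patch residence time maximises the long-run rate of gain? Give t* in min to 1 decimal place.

15.3 min

Maximise g(t)/(T+t): set derivative to zero → g'(t)(T+t) = g(t).
g'(t) = 380·5.2/(t + 5.2)². Setting 380·5.2/(t+5.2)² = 380t/[(t+5.2)(45.1+t)] gives 5.2(45.1+t) = t(t+5.2), so t² = 5.2×45.1 = 234.5.
t* = √234.5 = 15.31 min.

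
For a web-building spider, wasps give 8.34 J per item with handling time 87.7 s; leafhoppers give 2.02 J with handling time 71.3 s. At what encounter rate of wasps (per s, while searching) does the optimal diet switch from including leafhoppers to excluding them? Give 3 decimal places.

Drop leafhoppers once their profitability E₂/h₂ falls below the rate achievable on wasps alone: E₂/h₂ = λE₁/(1 + λh₁).
Solve for λ: λE₁h₂ = E₂(1 + λh₁) → λ(E₁h₂ − E₂h₁) = E₂ → λ = E₂/(E₁h₂ − E₂h₁).
λ = 2.02/(8.34×71.3 − 2.02×87.7) = 2.02/417.5 = 0.004838 per s.

0.005 per s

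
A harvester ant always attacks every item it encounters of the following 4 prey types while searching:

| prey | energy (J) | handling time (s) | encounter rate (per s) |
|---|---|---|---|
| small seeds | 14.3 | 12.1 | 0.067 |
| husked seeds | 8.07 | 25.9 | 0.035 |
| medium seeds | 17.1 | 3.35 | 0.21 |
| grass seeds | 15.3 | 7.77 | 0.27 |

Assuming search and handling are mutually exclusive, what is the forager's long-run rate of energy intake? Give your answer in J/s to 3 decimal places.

1.624 J/s

Energy encountered per unit search time: 0.067×14.3 + 0.035×8.07 + 0.21×17.1 + 0.27×15.3 = 8.963 J/s.
Handling time per unit search time: 0.067×12.1 + 0.035×25.9 + 0.21×3.35 + 0.27×7.77 = 4.519.
Rate = 8.963/(1 + 4.519) = 1.624 J/s.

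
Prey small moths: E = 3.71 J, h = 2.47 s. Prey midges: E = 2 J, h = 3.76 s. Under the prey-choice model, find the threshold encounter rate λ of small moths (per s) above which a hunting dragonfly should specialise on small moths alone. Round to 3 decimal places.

Drop midges once their profitability E₂/h₂ falls below the rate achievable on small moths alone: E₂/h₂ = λE₁/(1 + λh₁).
Solve for λ: λE₁h₂ = E₂(1 + λh₁) → λ(E₁h₂ − E₂h₁) = E₂ → λ = E₂/(E₁h₂ − E₂h₁).
λ = 2/(3.71×3.76 − 2×2.47) = 2/9.01 = 0.222 per s.

0.222 per s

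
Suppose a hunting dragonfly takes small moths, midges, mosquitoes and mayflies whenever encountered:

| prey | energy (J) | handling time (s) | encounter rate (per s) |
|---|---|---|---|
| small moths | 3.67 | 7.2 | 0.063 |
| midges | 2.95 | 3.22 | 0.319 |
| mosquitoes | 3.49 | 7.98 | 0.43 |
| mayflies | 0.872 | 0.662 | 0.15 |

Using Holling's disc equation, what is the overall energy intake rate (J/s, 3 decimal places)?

0.466 J/s

R = (0.063×3.67 + 0.319×2.95 + 0.43×3.49 + 0.15×0.872) / (1 + 0.063×7.2 + 0.319×3.22 + 0.43×7.98 + 0.15×0.662) = 2.804/6.011 = 0.4664 J/s.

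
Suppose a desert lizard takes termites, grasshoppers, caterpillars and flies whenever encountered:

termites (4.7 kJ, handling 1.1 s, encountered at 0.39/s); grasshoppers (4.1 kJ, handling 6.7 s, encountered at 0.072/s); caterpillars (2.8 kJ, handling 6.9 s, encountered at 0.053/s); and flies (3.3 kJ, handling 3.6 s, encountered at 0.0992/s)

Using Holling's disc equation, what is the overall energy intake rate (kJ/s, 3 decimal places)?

0.989 kJ/s

R = (0.39×4.7 + 0.072×4.1 + 0.053×2.8 + 0.0992×3.3) / (1 + 0.39×1.1 + 0.072×6.7 + 0.053×6.9 + 0.0992×3.6) = 2.604/2.634 = 0.9885 kJ/s.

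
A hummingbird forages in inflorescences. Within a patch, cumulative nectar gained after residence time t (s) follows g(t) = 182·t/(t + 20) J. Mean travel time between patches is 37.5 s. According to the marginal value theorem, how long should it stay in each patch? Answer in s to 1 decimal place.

By the marginal value theorem, leave when the instantaneous gain rate g'(t) equals the habitat-wide average g(t)/(T + t).
g'(t) = 182·20/(t + 20)². Setting 182·20/(t+20)² = 182t/[(t+20)(37.5+t)] gives 20(37.5+t) = t(t+20), so t² = 20×37.5 = 750.
t* = √750 = 27.39 s.

27.4 s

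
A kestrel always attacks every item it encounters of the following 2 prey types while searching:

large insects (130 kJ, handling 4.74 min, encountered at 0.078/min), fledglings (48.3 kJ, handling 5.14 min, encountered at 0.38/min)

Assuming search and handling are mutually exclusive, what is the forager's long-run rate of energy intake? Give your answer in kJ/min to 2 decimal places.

R = Σλ_iE_i / (1 + Σλ_ih_i)
Numerator: 0.078×130 + 0.38×48.3 = 28.49
Denominator: 1 + 0.078×4.74 + 0.38×5.14 = 3.323
R = 28.49/3.323 = 8.575 kJ/min

8.57 kJ/min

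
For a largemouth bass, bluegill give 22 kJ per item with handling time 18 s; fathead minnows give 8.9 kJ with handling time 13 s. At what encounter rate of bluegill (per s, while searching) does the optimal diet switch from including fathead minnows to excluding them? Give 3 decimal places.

The zero-one rule: include fathead minnows iff E₂/h₂ > λE₁/(1+λh₁). Equality gives the switch point.
λE₁h₂ = E₂ + λE₂h₁ ⇒ λ = E₂/(E₁h₂ − E₂h₁) = 8.9/(286 − 160.2) = 0.07075 per s.

0.071 per s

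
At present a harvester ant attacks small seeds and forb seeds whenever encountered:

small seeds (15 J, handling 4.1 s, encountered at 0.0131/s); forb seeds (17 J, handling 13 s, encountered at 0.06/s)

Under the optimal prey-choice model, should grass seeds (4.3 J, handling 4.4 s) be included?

Yes

Intake rate on the current diet: R = (0.0131×15 + 0.06×17) / (1 + 0.0131×4.1 + 0.06×13) = 1.216/1.834 = 0.6634 J/s.
Profitability of grass seeds: 4.3/4.4 = 0.9773 J/s.
Since 0.9773 > R, including grass seeds increases the long-run rate.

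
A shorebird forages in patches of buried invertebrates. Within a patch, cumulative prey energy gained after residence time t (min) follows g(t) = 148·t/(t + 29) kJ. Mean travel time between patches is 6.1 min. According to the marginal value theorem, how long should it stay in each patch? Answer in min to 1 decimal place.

Maximise g(t)/(T+t): set derivative to zero → g'(t)(T+t) = g(t).
g'(t) = 148·29/(t + 29)². Setting 148·29/(t+29)² = 148t/[(t+29)(6.1+t)] gives 29(6.1+t) = t(t+29), so t² = 29×6.1 = 176.9.
t* = √176.9 = 13.3 min.

13.3 min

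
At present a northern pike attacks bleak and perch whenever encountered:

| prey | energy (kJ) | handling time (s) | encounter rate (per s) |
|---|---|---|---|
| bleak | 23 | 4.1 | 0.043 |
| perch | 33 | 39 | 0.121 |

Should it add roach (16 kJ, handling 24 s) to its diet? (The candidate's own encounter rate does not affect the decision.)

On bleak and perch alone, R = ΣλE/(1+Σλh) = 4.982/5.895 = 0.8451 kJ/s.
Profitability of roach: 16/24 = 0.6667 kJ/s.
0.6667 < 0.8451, so adding roach would lower the average — exclude it.

No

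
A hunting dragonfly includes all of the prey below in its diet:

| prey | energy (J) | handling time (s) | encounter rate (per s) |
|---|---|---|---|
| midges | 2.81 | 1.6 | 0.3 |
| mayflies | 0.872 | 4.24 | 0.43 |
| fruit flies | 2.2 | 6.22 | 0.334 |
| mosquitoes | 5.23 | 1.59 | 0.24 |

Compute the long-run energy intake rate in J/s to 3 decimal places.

0.557 J/s

R = (0.3×2.81 + 0.43×0.872 + 0.334×2.2 + 0.24×5.23) / (1 + 0.3×1.6 + 0.43×4.24 + 0.334×6.22 + 0.24×1.59) = 3.208/5.762 = 0.5567 J/s.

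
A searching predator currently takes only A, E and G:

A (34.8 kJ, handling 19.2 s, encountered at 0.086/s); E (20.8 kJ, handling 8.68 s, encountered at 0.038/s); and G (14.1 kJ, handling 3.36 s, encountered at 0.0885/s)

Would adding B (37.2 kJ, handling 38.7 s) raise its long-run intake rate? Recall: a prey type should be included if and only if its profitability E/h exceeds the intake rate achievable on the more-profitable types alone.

Intake rate on the current diet: R = (0.086×34.8 + 0.038×20.8 + 0.0885×14.1) / (1 + 0.086×19.2 + 0.038×8.68 + 0.0885×3.36) = 5.031/3.278 = 1.535 kJ/s.
Profitability of B: 37.2/38.7 = 0.9612 kJ/s.
0.9612 < 1.535, so adding B would lower the average — exclude it.

No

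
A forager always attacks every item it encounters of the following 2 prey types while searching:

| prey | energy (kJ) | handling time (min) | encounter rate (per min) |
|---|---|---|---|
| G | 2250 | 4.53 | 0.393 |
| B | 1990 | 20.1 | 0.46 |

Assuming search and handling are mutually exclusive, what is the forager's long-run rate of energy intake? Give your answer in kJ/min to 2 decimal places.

R = Σλ_iE_i / (1 + Σλ_ih_i)
Numerator: 0.393×2250 + 0.46×1990 = 1800
Denominator: 1 + 0.393×4.53 + 0.46×20.1 = 12.03
R = 1800/12.03 = 149.6 kJ/min

149.64 kJ/min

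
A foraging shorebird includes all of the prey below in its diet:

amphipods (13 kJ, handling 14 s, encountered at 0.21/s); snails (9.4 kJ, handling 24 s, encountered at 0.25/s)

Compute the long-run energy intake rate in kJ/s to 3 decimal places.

0.511 kJ/s

R = (0.21×13 + 0.25×9.4) / (1 + 0.21×14 + 0.25×24) = 5.08/9.94 = 0.5111 kJ/s.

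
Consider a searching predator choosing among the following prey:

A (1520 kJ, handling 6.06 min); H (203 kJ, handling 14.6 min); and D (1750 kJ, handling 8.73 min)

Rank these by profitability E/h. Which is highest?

A

In descending order of E/h:
A: 1520/6.06 = 251 kJ/min
D: 1750/8.73 = 200 kJ/min
H: 203/14.6 = 13.9 kJ/min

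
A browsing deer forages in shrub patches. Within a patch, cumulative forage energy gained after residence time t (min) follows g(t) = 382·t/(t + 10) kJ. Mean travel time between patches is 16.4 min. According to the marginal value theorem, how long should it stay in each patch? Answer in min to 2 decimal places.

12.81 min

By the marginal value theorem, leave when the instantaneous gain rate g'(t) equals the habitat-wide average g(t)/(T + t).
g'(t) = 382·10/(t + 10)². Setting 382·10/(t+10)² = 382t/[(t+10)(16.4+t)] gives 10(16.4+t) = t(t+10), so t² = 10×16.4 = 164.
t* = √164 = 12.81 min.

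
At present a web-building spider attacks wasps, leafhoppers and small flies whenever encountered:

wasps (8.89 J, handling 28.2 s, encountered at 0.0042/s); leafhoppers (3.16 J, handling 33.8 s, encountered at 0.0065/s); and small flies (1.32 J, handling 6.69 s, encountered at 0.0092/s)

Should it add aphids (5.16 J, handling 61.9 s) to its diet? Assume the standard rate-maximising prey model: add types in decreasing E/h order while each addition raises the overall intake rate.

Yes

Current rate: (0.0042×8.89 + 0.0065×3.16 + 0.0092×1.32)/(1 + 0.0042×28.2 + 0.0065×33.8 + 0.0092×6.69) = 0.05003 J/s.
Profitability of aphids: 5.16/61.9 = 0.08336 J/s.
Since 0.08336 > R, including aphids increases the long-run rate.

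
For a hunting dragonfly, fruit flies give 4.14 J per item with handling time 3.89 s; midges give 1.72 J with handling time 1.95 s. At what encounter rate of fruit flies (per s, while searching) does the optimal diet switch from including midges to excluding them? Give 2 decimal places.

1.24 per s

Drop midges once their profitability E₂/h₂ falls below the rate achievable on fruit flies alone: E₂/h₂ = λE₁/(1 + λh₁).
Solve for λ: λE₁h₂ = E₂(1 + λh₁) → λ(E₁h₂ − E₂h₁) = E₂ → λ = E₂/(E₁h₂ − E₂h₁).
λ = 1.72/(4.14×1.95 − 1.72×3.89) = 1.72/1.382 = 1.244 per s.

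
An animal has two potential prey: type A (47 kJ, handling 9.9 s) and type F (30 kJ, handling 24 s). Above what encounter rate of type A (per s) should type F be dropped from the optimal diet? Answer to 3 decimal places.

At the threshold, the rate on type A alone equals the profitability of type F: λ·47/(1 + λ·9.9) = 30/24 = 1.25.
Rearranging, λ(47 − 1.25×9.9) = 1.25, so λ = 1.25/34.62 = 0.0361 per s.

0.036 per s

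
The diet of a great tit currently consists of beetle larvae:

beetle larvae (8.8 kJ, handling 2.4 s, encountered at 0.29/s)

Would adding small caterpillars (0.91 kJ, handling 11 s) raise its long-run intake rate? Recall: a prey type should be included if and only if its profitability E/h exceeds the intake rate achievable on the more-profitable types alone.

Intake rate on the current diet: R = (0.29×8.8) / (1 + 0.29×2.4) = 2.552/1.696 = 1.505 kJ/s.
small caterpillars: E/h = 0.91/11 = 0.08273 kJ/s.
0.08273 < 1.505, so adding small caterpillars would lower the average — exclude it.

No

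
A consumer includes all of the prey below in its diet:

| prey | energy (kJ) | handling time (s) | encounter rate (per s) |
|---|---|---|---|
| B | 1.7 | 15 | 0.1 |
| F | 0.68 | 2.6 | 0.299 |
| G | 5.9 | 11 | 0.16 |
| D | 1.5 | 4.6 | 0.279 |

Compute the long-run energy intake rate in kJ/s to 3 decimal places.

0.275 kJ/s

R = (0.1×1.7 + 0.299×0.68 + 0.16×5.9 + 0.279×1.5) / (1 + 0.1×15 + 0.299×2.6 + 0.16×11 + 0.279×4.6) = 1.736/6.321 = 0.2746 kJ/s.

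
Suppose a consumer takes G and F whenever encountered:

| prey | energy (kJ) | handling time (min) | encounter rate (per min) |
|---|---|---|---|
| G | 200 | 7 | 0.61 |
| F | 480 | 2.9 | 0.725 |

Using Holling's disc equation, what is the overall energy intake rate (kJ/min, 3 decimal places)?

63.750 kJ/min

R = (0.61×200 + 0.725×480) / (1 + 0.61×7 + 0.725×2.9) = 470/7.372 = 63.75 kJ/min.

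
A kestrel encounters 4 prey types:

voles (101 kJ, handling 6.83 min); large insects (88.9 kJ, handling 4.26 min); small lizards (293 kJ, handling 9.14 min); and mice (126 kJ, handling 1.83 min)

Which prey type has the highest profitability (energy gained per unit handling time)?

Profitability E/h (kJ/min): voles = 101/6.83 = 14.8, large insects = 88.9/4.26 = 20.9, small lizards = 293/9.14 = 32.1, mice = 126/1.83 = 68.9.
Ranked: mice > small lizards > large insects > voles.

mice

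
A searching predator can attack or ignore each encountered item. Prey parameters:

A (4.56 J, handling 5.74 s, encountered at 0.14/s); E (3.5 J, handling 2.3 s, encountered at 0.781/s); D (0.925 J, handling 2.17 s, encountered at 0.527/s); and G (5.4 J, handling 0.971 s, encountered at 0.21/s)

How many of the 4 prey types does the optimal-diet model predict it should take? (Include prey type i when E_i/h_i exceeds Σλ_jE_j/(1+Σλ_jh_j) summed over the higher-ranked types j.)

Profitabilities (E/h, J/s): G 5.56, E 1.52, A 0.794, D 0.426. Add prey in this order while the next type's profitability exceeds the intake rate on those already taken.
Rate on top 1: 0.9419. E: 1.52 > 0.9419 → include.
Rate on top 2: 1.289. A: 0.794 < 1.289 → exclude; stop.
Optimal diet: G, E — 2 of 4 types.

2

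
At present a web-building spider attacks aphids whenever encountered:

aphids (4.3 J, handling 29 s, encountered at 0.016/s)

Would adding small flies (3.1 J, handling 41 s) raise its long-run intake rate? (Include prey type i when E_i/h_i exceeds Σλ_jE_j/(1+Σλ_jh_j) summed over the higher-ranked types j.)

Yes

On aphids alone, R = ΣλE/(1+Σλh) = 0.0688/1.464 = 0.04699 J/s.
small flies: E/h = 3.1/41 = 0.07561 J/s.
Since 0.07561 > R, including small flies increases the long-run rate.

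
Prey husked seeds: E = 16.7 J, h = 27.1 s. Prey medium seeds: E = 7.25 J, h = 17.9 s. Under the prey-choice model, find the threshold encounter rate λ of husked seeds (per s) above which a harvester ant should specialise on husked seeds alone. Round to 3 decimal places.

0.071 per s

Drop medium seeds once their profitability E₂/h₂ falls below the rate achievable on husked seeds alone: E₂/h₂ = λE₁/(1 + λh₁).
Solve for λ: λE₁h₂ = E₂(1 + λh₁) → λ(E₁h₂ − E₂h₁) = E₂ → λ = E₂/(E₁h₂ − E₂h₁).
λ = 7.25/(16.7×17.9 − 7.25×27.1) = 7.25/102.5 = 0.07076 per s.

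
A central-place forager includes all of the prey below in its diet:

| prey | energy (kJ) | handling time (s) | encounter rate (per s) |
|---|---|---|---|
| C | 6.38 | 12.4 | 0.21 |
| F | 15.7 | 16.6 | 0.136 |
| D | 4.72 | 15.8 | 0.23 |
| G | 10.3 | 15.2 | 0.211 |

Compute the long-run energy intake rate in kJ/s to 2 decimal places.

0.53 kJ/s

R = (0.21×6.38 + 0.136×15.7 + 0.23×4.72 + 0.211×10.3) / (1 + 0.21×12.4 + 0.136×16.6 + 0.23×15.8 + 0.211×15.2) = 6.734/12.7 = 0.5301 kJ/s.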